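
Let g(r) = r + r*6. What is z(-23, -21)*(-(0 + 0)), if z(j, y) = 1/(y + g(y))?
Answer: 0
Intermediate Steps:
g(r) = 7*r (g(r) = r + 6*r = 7*r)
z(j, y) = 1/(8*y) (z(j, y) = 1/(y + 7*y) = 1/(8*y))
z(-23, -21)*(-(0 + 0)) = ((⅛)/(-21))*(-(0 + 0)) = ((⅛)*(-1/21))*(-1*0) = -1/168*0 = 0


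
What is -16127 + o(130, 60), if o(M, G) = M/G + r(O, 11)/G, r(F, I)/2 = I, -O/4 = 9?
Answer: -241867/15 ≈ -16124.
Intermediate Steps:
O = -36 (O = -4*9 = -36)
r(F, I) = 2*I
o(M, G) = 22/G + M/G (o(M, G) = M/G + (2*11)/G = M/G + 22/G = 22/G + M/G)
-16127 + o(130, 60) = -16127 + (22 + 130)/60 = -16127 + (1/60)*152 = -16127 + 38/15 = -241867/15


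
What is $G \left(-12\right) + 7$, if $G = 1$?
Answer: $-5$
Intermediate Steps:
$G \left(-12\right) + 7 = 1 \left(-12\right) + 7 = -12 + 7 = -5$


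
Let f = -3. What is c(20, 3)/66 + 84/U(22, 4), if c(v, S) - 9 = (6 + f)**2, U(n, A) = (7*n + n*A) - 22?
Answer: 36/55 ≈ 0.65455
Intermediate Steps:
U(n, A) = -22 + 7*n + A*n (U(n, A) = (7*n + A*n) - 22 = -22 + 7*n + A*n)
c(v, S) = 18 (c(v, S) = 9 + (6 - 3)**2 = 9 + 3**2 = 9 + 9 = 18)
c(20, 3)/66 + 84/U(22, 4) = 18/66 + 84/(-22 + 7*22 + 4*22) = 18*(1/66) + 84/(-22 + 154 + 88) = 3/11 + 84/220 = 3/11 + 84*(1/220) = 3/11 + 21/55 = 36/55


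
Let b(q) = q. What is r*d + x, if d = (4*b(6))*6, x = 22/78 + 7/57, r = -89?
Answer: -3165452/247 ≈ -12816.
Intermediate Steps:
x = 100/247 (x = 22*(1/78) + 7*(1/57) = 11/39 + 7/57 = 100/247 ≈ 0.40486)
d = 144 (d = (4*6)*6 = 24*6 = 144)
r*d + x = -89*144 + 100/247 = -12816 + 100/247 = -3165452/247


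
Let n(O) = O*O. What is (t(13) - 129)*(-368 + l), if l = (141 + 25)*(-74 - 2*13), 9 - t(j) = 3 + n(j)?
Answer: 4954656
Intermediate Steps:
n(O) = O²
t(j) = 6 - j² (t(j) = 9 - (3 + j²) = 9 + (-3 - j²) = 6 - j²)
l = -16600 (l = 166*(-74 - 26) = 166*(-100) = -16600)
(t(13) - 129)*(-368 + l) = ((6 - 1*13²) - 129)*(-368 - 16600) = ((6 - 1*169) - 129)*(-16968) = ((6 - 169) - 129)*(-16968) = (-163 - 129)*(-16968) = -292*(-16968) = 4954656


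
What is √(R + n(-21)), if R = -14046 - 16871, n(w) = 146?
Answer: 3*I*√3419 ≈ 175.42*I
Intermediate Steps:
R = -30917
√(R + n(-21)) = √(-30917 + 146) = √(-30771) = 3*I*√3419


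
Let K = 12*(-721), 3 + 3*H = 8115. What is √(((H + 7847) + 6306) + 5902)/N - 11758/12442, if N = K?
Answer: -5879/6221 - √22759/8652 ≈ -0.96246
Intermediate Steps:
H = 2704 (H = -1 + (⅓)*8115 = -1 + 2705 = 2704)
K = -8652
N = -8652
√(((H + 7847) + 6306) + 5902)/N - 11758/12442 = √(((2704 + 7847) + 6306) + 5902)/(-8652) - 11758/12442 = √((10551 + 6306) + 5902)*(-1/8652) - 11758*1/12442 = √(16857 + 5902)*(-1/8652) - 5879/6221 = √22759*(-1/8652) - 5879/6221 = -√22759/8652 - 5879/6221 = -5879/6221 - √22759/8652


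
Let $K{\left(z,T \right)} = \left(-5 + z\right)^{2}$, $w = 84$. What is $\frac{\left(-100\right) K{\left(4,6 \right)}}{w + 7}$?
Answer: $- \frac{100}{91} \approx -1.0989$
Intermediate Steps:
$\frac{\left(-100\right) K{\left(4,6 \right)}}{w + 7} = \frac{\left(-100\right) \left(-5 + 4\right)^{2}}{84 + 7} = \frac{\left(-100\right) \left(-1\right)^{2}}{91} = \left(-100\right) 1 \cdot \frac{1}{91} = \left(-100\right) \frac{1}{91} = - \frac{100}{91}$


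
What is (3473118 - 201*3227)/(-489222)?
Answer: -941497/163074 ≈ -5.7734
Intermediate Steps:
(3473118 - 201*3227)/(-489222) = (3473118 - 648627)*(-1/489222) = 2824491*(-1/489222) = -941497/163074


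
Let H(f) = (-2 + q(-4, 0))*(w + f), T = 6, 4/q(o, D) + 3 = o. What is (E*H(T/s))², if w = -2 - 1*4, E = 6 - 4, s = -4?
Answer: 72900/49 ≈ 1487.8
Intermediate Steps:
q(o, D) = 4/(-3 + o)
E = 2
w = -6 (w = -2 - 4 = -6)
H(f) = 108/7 - 18*f/7 (H(f) = (-2 + 4/(-3 - 4))*(-6 + f) = (-2 + 4/(-7))*(-6 + f) = (-2 + 4*(-⅐))*(-6 + f) = (-2 - 4/7)*(-6 + f) = -18*(-6 + f)/7 = 108/7 - 18*f/7)
(E*H(T/s))² = (2*(108/7 - 108/(7*(-4))))² = (2*(108/7 - 108*(-1)/(7*4)))² = (2*(108/7 - 18/7*(-3/2)))² = (2*(108/7 + 27/7))² = (2*(135/7))² = (270/7)² = 72900/49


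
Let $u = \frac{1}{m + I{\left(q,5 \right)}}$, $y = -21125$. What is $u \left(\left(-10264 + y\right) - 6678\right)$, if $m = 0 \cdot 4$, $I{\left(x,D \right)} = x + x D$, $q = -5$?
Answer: $\frac{12689}{10} \approx 1268.9$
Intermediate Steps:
$I{\left(x,D \right)} = x + D x$
$m = 0$
$u = - \frac{1}{30}$ ($u = \frac{1}{0 - 5 \left(1 + 5\right)} = \frac{1}{0 - 30} = \frac{1}{-30} = - \frac{1}{30} \approx -0.033333$)
$u \left(\left(-10264 + y\right) - 6678\right) = - \frac{\left(-10264 - 21125\right) - 6678}{30} = - \frac{-31389 - 6678}{30} = \left(- \frac{1}{30}\right) \left(-38067\right) = \frac{12689}{10}$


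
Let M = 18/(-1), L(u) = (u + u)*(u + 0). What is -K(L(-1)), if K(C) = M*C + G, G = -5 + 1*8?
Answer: 33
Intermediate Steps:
L(u) = 2*u**2 (L(u) = (2*u)*u = 2*u**2)
G = 3 (G = -5 + 8 = 3)
M = -18 (M = 18*(-1) = -18)
K(C) = 3 - 18*C (K(C) = -18*C + 3 = 3 - 18*C)
-K(L(-1)) = -(3 - 36*(-1)**2) = -(3 - 36) = -1*(-33) = 33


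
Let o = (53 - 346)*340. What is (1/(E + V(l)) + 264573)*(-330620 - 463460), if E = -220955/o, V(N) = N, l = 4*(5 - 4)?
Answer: -26027699262964000/123887 ≈ -2.1009e+11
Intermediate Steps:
l = 4 (l = 4*1 = 4)
o = -99620 (o = -293*340 = -99620)
E = 44191/19924 (E = -220955/(-99620) = -220955*(-1/99620) = 44191/19924 ≈ 2.2180)
(1/(E + V(l)) + 264573)*(-330620 - 463460) = (1/(44191/19924 + 4) + 264573)*(-330620 - 463460) = (1/(123887/19924) + 264573)*(-794080) = (19924/123887 + 264573)*(-794080) = (32777175175/123887)*(-794080) = -26027699262964000/123887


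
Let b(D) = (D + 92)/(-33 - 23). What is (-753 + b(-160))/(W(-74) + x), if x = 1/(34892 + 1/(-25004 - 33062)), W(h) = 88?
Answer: -21324059117275/2496080701996 ≈ -8.5430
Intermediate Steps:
x = 58066/2026038871 (x = 1/(34892 + 1/(-58066)) = 1/(34892 - 1/58066) = 1/(2026038871/58066) = 58066/2026038871 ≈ 2.8660e-5)
b(D) = -23/14 - D/56 (b(D) = (92 + D)/(-56) = (92 + D)*(-1/56) = -23/14 - D/56)
(-753 + b(-160))/(W(-74) + x) = (-753 + (-23/14 - 1/56*(-160)))/(88 + 58066/2026038871) = (-753 + (-23/14 + 20/7))/(178291478714/2026038871) = (-753 + 17/14)*(2026038871/178291478714) = -10525/14*2026038871/178291478714 = -21324059117275/2496080701996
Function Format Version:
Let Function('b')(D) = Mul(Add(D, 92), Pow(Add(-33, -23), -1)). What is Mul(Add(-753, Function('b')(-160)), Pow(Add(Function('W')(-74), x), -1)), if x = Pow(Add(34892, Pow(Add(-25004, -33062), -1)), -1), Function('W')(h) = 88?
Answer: Rational(-21324059117275, 2496080701996) ≈ -8.5430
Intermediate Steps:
x = Rational(58066, 2026038871) (x = Pow(Add(34892, Pow(-58066, -1)), -1) = Pow(Add(34892, Rational(-1, 58066)), -1) = Pow(Rational(2026038871, 58066), -1) = Rational(58066, 2026038871) ≈ 2.8660e-5)
Function('b')(D) = Add(Rational(-23, 14), Mul(Rational(-1, 56), D)) (Function('b')(D) = Mul(Add(92, D), Pow(-56, -1)) = Mul(Add(92, D), Rational(-1, 56)) = Add(Rational(-23, 14), Mul(Rational(-1, 56), D)))
Mul(Add(-753, Function('b')(-160)), Pow(Add(Function('W')(-74), x), -1)) = Mul(Add(-753, Add(Rational(-23, 14), Mul(Rational(-1, 56), -160))), Pow(Add(88, Rational(58066, 2026038871)), -1)) = Mul(Add(-753, Add(Rational(-23, 14), Rational(20, 7))), Pow(Rational(178291478714, 2026038871), -1)) = Mul(Add(-753, Rational(17, 14)), Rational(2026038871, 178291478714)) = Mul(Rational(-10525, 14), Rational(2026038871, 178291478714)) = Rational(-21324059117275, 2496080701996)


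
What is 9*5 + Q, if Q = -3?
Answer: 42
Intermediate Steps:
9*5 + Q = 9*5 - 3 = 45 - 3 = 42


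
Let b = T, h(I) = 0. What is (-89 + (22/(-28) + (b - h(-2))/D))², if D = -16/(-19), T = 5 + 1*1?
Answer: 21427641/3136 ≈ 6832.8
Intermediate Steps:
T = 6 (T = 5 + 1 = 6)
b = 6
D = 16/19 (D = -16*(-1/19) = 16/19 ≈ 0.84210)
(-89 + (22/(-28) + (b - h(-2))/D))² = (-89 + (22/(-28) + (6 - 1*0)/(16/19)))² = (-89 + (22*(-1/28) + (6 + 0)*(19/16)))² = (-89 + (-11/14 + 6*(19/16)))² = (-89 + (-11/14 + 57/8))² = (-89 + 355/56)² = (-4629/56)² = 21427641/3136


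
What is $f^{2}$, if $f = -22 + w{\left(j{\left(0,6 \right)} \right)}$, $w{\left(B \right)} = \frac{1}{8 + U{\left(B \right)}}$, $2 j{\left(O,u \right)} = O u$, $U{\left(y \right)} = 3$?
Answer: $\frac{58081}{121} \approx 480.01$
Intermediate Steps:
$j{\left(O,u \right)} = \frac{O u}{2}$
$w{\left(B \right)} = \frac{1}{11}$ ($w{\left(B \right)} = \frac{1}{8 + 3} = \frac{1}{11}$)
$f = - \frac{241}{11}$ ($f = -22 + \frac{1}{11} = - \frac{241}{11} \approx -21.909$)
$f^{2} = \left(- \frac{241}{11}\right)^{2} = \frac{58081}{121}$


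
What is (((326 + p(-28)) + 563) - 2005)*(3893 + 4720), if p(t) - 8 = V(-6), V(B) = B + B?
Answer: -9646560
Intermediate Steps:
V(B) = 2*B
p(t) = -4 (p(t) = 8 + 2*(-6) = 8 - 12 = -4)
(((326 + p(-28)) + 563) - 2005)*(3893 + 4720) = (((326 - 4) + 563) - 2005)*(3893 + 4720) = ((322 + 563) - 2005)*8613 = (885 - 2005)*8613 = -1120*8613 = -9646560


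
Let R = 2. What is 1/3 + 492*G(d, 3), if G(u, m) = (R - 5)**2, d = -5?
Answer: 13285/3 ≈ 4428.3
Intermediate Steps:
G(u, m) = 9 (G(u, m) = (2 - 5)**2 = (-3)**2 = 9)
1/3 + 492*G(d, 3) = 1/3 + 492*9 = 1/3 + 4428 = 13285/3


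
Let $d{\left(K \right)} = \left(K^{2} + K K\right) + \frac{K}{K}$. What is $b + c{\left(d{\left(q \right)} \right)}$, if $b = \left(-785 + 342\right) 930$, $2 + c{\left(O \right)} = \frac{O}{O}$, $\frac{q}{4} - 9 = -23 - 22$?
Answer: $-411991$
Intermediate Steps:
$q = -144$ ($q = 36 + 4 \left(-23 - 22\right) = 36 + 4 \left(-45\right) = 36 - 180 = -144$)
$d{\left(K \right)} = 1 + 2 K^{2}$ ($d{\left(K \right)} = \left(K^{2} + K^{2}\right) + 1 = 2 K^{2} + 1 = 1 + 2 K^{2}$)
$c{\left(O \right)} = -1$ ($c{\left(O \right)} = -2 + \frac{O}{O} = -2 + 1 = -1$)
$b = -411990$ ($b = \left(-443\right) 930 = -411990$)
$b + c{\left(d{\left(q \right)} \right)} = -411990 - 1 = -411991$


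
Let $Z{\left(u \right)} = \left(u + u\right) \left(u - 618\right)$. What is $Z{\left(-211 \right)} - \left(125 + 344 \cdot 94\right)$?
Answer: $317377$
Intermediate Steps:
$Z{\left(u \right)} = 2 u \left(-618 + u\right)$
$Z{\left(-211 \right)} - \left(125 + 344 \cdot 94\right) = 2 \left(-211\right) \left(-618 - 211\right) - \left(125 + 344 \cdot 94\right) = 2 \left(-211\right) \left(-829\right) - \left(125 + 32336\right) = 349838 - 32461 = 317377$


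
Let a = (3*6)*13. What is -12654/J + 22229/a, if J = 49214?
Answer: 545508485/5758038 ≈ 94.739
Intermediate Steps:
a = 234 (a = 18*13 = 234)
-12654/J + 22229/a = -12654/49214 + 22229/234 = -12654*1/49214 + 22229*(1/234) = -6327/24607 + 22229/234 = 545508485/5758038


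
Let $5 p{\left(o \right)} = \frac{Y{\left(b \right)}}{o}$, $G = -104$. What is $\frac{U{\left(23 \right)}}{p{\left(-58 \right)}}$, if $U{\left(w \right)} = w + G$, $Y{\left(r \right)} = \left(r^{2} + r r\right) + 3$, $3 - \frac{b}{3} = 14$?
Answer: $\frac{7830}{727} \approx 10.77$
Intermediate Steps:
$b = -33$ ($b = 9 - 42 = -33$)
$Y{\left(r \right)} = 3 + 2 r^{2}$ ($Y{\left(r \right)} = \left(r^{2} + r^{2}\right) + 3 = 2 r^{2} + 3 = 3 + 2 r^{2}$)
$p{\left(o \right)} = \frac{2181}{5 o}$ ($p{\left(o \right)} = \frac{\left(3 + 2 \left(-33\right)^{2}\right) \frac{1}{o}}{5} = \frac{\left(3 + 2 \cdot 1089\right) \frac{1}{o}}{5} = \frac{\left(3 + 2178\right) \frac{1}{o}}{5} = \frac{2181 \frac{1}{o}}{5} = \frac{2181}{5 o}$)
$U{\left(w \right)} = -104 + w$ ($U{\left(w \right)} = w - 104 = -104 + w$)
$\frac{U{\left(23 \right)}}{p{\left(-58 \right)}} = \frac{-104 + 23}{\frac{2181}{5} \frac{1}{-58}} = - \frac{81}{\frac{2181}{5} \left(- \frac{1}{58}\right)} = - \frac{81}{- \frac{2181}{290}} = \left(-81\right) \left(- \frac{290}{2181}\right) = \frac{7830}{727}$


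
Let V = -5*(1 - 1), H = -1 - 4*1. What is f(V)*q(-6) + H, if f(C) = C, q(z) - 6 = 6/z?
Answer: -5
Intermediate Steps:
H = -5 (H = -1 - 4 = -5)
V = 0 (V = -5*0 = 0)
q(z) = 6 + 6/z
f(V)*q(-6) + H = 0*(6 + 6/(-6)) - 5 = 0*(6 + 6*(-1/6)) - 5 = 0*(6 - 1) - 5 = 0*5 - 5 = 0 - 5 = -5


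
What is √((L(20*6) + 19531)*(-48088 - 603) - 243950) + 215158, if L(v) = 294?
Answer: 215158 + 5*I*√38621721 ≈ 2.1516e+5 + 31073.0*I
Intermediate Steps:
√((L(20*6) + 19531)*(-48088 - 603) - 243950) + 215158 = √((294 + 19531)*(-48088 - 603) - 243950) + 215158 = √(19825*(-48691) - 243950) + 215158 = √(-965299075 - 243950) + 215158 = √(-965543025) + 215158 = 5*I*√38621721 + 215158 = 215158 + 5*I*√38621721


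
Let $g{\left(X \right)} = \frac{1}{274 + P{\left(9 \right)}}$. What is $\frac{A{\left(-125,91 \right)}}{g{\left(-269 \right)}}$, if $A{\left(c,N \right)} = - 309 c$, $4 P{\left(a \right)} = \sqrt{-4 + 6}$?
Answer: $10583250 + \frac{38625 \sqrt{2}}{4} \approx 1.0597 \cdot 10^{7}$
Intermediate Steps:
$P{\left(a \right)} = \frac{\sqrt{2}}{4}$ ($P{\left(a \right)} = \frac{\sqrt{-4 + 6}}{4} = \frac{\sqrt{2}}{4}$)
$g{\left(X \right)} = \frac{1}{274 + \frac{\sqrt{2}}{4}}$
$\frac{A{\left(-125,91 \right)}}{g{\left(-269 \right)}} = \frac{\left(-309\right) \left(-125\right)}{\frac{2192}{600607} - \frac{2 \sqrt{2}}{600607}} = \frac{38625}{\frac{2192}{600607} - \frac{2 \sqrt{2}}{600607}}$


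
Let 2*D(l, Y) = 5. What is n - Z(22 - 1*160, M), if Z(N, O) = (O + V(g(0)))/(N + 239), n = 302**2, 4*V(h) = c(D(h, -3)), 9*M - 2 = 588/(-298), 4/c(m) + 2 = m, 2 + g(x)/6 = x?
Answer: 12352758278/135441 ≈ 91204.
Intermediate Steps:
D(l, Y) = 5/2 (D(l, Y) = (1/2)*5 = 5/2)
g(x) = -12 + 6*x
c(m) = 4/(-2 + m)
M = 4/1341 (M = 2/9 + (588/(-298))/9 = 2/9 + (588*(-1/298))/9 = 2/9 + (1/9)*(-294/149) = 2/9 - 98/447 = 4/1341 ≈ 0.0029828)
V(h) = 2 (V(h) = (4/(-2 + 5/2))/4 = (4/(1/2))/4 = (4*2)/4 = (1/4)*8 = 2)
n = 91204
Z(N, O) = (2 + O)/(239 + N) (Z(N, O) = (O + 2)/(N + 239) = (2 + O)/(239 + N))
n - Z(22 - 1*160, M) = 91204 - (2 + 4/1341)/(239 + (22 - 1*160)) = 91204 - 2686/((239 + (22 - 160))*1341) = 91204 - 2686/((239 - 138)*1341) = 91204 - 2686/(101*1341) = 91204 - 1*2686/135441 = 91204 - 2686/135441 = 12352758278/135441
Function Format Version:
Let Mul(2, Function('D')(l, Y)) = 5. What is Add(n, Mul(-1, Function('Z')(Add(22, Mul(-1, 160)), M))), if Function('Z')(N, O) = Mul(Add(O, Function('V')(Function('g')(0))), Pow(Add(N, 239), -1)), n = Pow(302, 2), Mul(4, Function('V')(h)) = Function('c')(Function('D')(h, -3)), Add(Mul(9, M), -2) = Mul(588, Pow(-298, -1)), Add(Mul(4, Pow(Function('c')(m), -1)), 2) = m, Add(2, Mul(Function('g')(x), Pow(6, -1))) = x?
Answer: Rational(12352758278, 135441) ≈ 91204.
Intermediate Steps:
Function('D')(l, Y) = Rational(5, 2) (Function('D')(l, Y) = Mul(Rational(1, 2), 5) = Rational(5, 2))
Function('g')(x) = Add(-12, Mul(6, x))
Function('c')(m) = Mul(4, Pow(Add(-2, m), -1))
M = Rational(4, 1341) (M = Add(Rational(2, 9), Mul(Rational(1, 9), Mul(588, Pow(-298, -1)))) = Add(Rational(2, 9), Mul(Rational(1, 9), Mul(588, Rational(-1, 298)))) = Add(Rational(2, 9), Mul(Rational(1, 9), Rational(-294, 149))) = Add(Rational(2, 9), Rational(-98, 447)) = Rational(4, 1341) ≈ 0.0029828)
Function('V')(h) = 2 (Function('V')(h) = Mul(Rational(1, 4), Mul(4, Pow(Add(-2, Rational(5, 2)), -1))) = Mul(Rational(1, 4), Mul(4, Pow(Rational(1, 2), -1))) = Mul(Rational(1, 4), Mul(4, 2)) = Mul(Rational(1, 4), 8) = 2)
n = 91204
Function('Z')(N, O) = Mul(Pow(Add(239, N), -1), Add(2, O)) (Function('Z')(N, O) = Mul(Add(O, 2), Pow(Add(N, 239), -1)) = Mul(Add(2, O), Pow(Add(239, N), -1)) = Mul(Pow(Add(239, N), -1), Add(2, O)))
Add(n, Mul(-1, Function('Z')(Add(22, Mul(-1, 160)), M))) = Add(91204, Mul(-1, Mul(Pow(Add(239, Add(22, Mul(-1, 160))), -1), Add(2, Rational(4, 1341))))) = Add(91204, Mul(-1, Mul(Pow(Add(239, Add(22, -160)), -1), Rational(2686, 1341)))) = Add(91204, Mul(-1, Mul(Pow(Add(239, -138), -1), Rational(2686, 1341)))) = Add(91204, Mul(-1, Mul(Pow(101, -1), Rational(2686, 1341)))) = Add(91204, Mul(-1, Mul(Rational(1, 101), Rational(2686, 1341)))) = Add(91204, Mul(-1, Rational(2686, 135441))) = Add(91204, Rational(-2686, 135441)) = Rational(12352758278, 135441)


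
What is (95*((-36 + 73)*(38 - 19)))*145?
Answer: 9683825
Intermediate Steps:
(95*((-36 + 73)*(38 - 19)))*145 = (95*(37*19))*145 = (95*703)*145 = 66785*145 = 9683825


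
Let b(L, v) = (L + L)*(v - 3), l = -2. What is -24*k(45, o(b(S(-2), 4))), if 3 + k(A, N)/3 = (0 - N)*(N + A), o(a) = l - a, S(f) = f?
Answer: 6984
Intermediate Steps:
b(L, v) = 2*L*(-3 + v) (b(L, v) = (2*L)*(-3 + v) = 2*L*(-3 + v))
o(a) = -2 - a
k(A, N) = -9 - 3*N*(A + N) (k(A, N) = -9 + 3*((0 - N)*(N + A)) = -9 + 3*((-N)*(A + N)) = -9 + 3*(-N*(A + N)) = -9 - 3*N*(A + N))
-24*k(45, o(b(S(-2), 4))) = -24*(-9 - 3*(-2 - 2*(-2)*(-3 + 4))² - 3*45*(-2 - 2*(-2)*(-3 + 4))) = -24*(-9 - 3*(-2 - 2*(-2))² - 3*45*(-2 - 2*(-2))) = -24*(-9 - 3*(-2 - 1*(-4))² - 3*45*(-2 - 1*(-4))) = -24*(-9 - 3*(-2 + 4)² - 3*45*(-2 + 4)) = -24*(-9 - 3*2² - 3*45*2) = -24*(-9 - 3*4 - 270) = -24*(-9 - 12 - 270) = -24*(-291) = 6984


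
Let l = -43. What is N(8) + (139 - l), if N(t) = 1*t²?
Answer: 246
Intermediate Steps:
N(t) = t²
N(8) + (139 - l) = 8² + (139 - 1*(-43)) = 64 + (139 + 43) = 64 + 182 = 246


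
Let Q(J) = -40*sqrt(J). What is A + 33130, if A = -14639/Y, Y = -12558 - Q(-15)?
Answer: 870948567647/26287894 + 146390*I*sqrt(15)/39431841 ≈ 33131.0 + 0.014378*I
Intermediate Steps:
Y = -12558 + 40*I*sqrt(15) (Y = -12558 - (-40)*sqrt(-15) = -12558 - (-40)*I*sqrt(15) = -12558 + 40*I*sqrt(15) ≈ -12558.0 + 154.92*I)
A = -14639/(-12558 + 40*I*sqrt(15)) ≈ 1.1655 + 0.014378*I
A + 33130 = (30639427/26287894 + 146390*I*sqrt(15)/39431841) + 33130 = 870948567647/26287894 + 146390*I*sqrt(15)/39431841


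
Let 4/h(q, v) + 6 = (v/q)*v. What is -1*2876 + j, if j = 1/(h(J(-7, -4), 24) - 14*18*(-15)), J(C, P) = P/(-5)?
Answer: -3881052355/1349462 ≈ -2876.0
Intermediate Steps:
J(C, P) = -P/5 (J(C, P) = P*(-⅕) = -P/5)
h(q, v) = 4/(-6 + v²/q) (h(q, v) = 4/(-6 + (v/q)*v) = 4/(-6 + v²/q))
j = 357/1349462 (j = 1/(-4*(-⅕*(-4))/(-1*24² + 6*(-⅕*(-4))) - 14*18*(-15)) = 1/(-4*⅘/(-1*576 + 6*(⅘)) - 252*(-15)) = 1/(-4*⅘/(-576 + 24/5) + 3780) = 1/(-4*⅘/(-2856/5) + 3780) = 1/(-4*⅘*(-5/2856) + 3780) = 1/(2/357 + 3780) = 1/(1349462/357) = 357/1349462 ≈ 0.00026455)
-1*2876 + j = -1*2876 + 357/1349462 = -2876 + 357/1349462 = -3881052355/1349462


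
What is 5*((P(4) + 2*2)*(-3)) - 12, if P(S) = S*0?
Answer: -72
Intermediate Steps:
P(S) = 0
5*((P(4) + 2*2)*(-3)) - 12 = 5*((0 + 2*2)*(-3)) - 12 = 5*((0 + 4)*(-3)) - 12 = 5*(4*(-3)) - 12 = 5*(-12) - 12 = -60 - 12 = -72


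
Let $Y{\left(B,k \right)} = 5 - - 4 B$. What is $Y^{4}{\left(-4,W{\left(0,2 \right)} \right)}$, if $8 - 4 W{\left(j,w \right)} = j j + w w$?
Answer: $14641$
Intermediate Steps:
$W{\left(j,w \right)} = 2 - \frac{j^{2}}{4} - \frac{w^{2}}{4}$ ($W{\left(j,w \right)} = 2 - \frac{j j + w w}{4} = 2 - \frac{j^{2} + w^{2}}{4} = 2 - \left(\frac{j^{2}}{4} + \frac{w^{2}}{4}\right) = 2 - \frac{j^{2}}{4} - \frac{w^{2}}{4}$)
$Y{\left(B,k \right)} = 5 + 4 B$
$Y^{4}{\left(-4,W{\left(0,2 \right)} \right)} = \left(5 + 4 \left(-4\right)\right)^{4} = \left(5 - 16\right)^{4} = \left(-11\right)^{4} = 14641$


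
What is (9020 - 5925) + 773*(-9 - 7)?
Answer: -9273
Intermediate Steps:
(9020 - 5925) + 773*(-9 - 7) = 3095 + 773*(-16) = 3095 - 12368 = -9273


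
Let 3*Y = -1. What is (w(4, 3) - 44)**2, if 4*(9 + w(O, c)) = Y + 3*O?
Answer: 361201/144 ≈ 2508.3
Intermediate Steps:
Y = -1/3 (Y = (1/3)*(-1) = -1/3 ≈ -0.33333)
w(O, c) = -109/12 + 3*O/4 (w(O, c) = -9 + (-1/3 + 3*O)/4 = -9 + (-1/12 + 3*O/4) = -109/12 + 3*O/4)
(w(4, 3) - 44)**2 = ((-109/12 + (3/4)*4) - 44)**2 = ((-109/12 + 3) - 44)**2 = (-73/12 - 44)**2 = (-601/12)**2 = 361201/144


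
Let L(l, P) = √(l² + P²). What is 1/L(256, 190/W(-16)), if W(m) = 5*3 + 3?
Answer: 9*√5317441/5317441 ≈ 0.0039029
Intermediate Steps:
W(m) = 18 (W(m) = 15 + 3 = 18)
L(l, P) = √(P² + l²)
1/L(256, 190/W(-16)) = 1/(√((190/18)² + 256²)) = 1/(√((190*(1/18))² + 65536)) = 1/(√((95/9)² + 65536)) = 1/(√(9025/81 + 65536)) = 1/(√(5317441/81)) = 1/(√5317441/9) = 9*√5317441/5317441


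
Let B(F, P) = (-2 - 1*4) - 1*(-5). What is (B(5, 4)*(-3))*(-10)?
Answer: -30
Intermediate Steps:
B(F, P) = -1 (B(F, P) = (-2 - 4) + 5 = -6 + 5 = -1)
(B(5, 4)*(-3))*(-10) = -1*(-3)*(-10) = 3*(-10) = -30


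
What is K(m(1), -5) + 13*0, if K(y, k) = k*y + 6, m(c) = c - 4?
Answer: 21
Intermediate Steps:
m(c) = -4 + c
K(y, k) = 6 + k*y
K(m(1), -5) + 13*0 = (6 - 5*(-4 + 1)) + 13*0 = (6 - 5*(-3)) + 0 = (6 + 15) + 0 = 21 + 0 = 21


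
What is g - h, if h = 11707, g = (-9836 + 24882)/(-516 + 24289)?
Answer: -278295465/23773 ≈ -11706.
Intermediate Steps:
g = 15046/23773 ≈ 0.63290
g - h = 15046/23773 - 1*11707 = 15046/23773 - 11707 = -278295465/23773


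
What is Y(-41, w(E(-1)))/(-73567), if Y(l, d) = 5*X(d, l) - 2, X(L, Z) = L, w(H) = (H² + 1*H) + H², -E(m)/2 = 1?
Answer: -28/73567 ≈ -0.00038061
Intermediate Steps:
E(m) = -2 (E(m) = -2*1 = -2)
w(H) = H + 2*H² (w(H) = (H² + H) + H² = (H + H²) + H² = H + 2*H²)
Y(l, d) = -2 + 5*d (Y(l, d) = 5*d - 2 = -2 + 5*d)
Y(-41, w(E(-1)))/(-73567) = (-2 + 5*(-2*(1 + 2*(-2))))/(-73567) = (-2 + 5*(-2*(1 - 4)))*(-1/73567) = (-2 + 5*(-2*(-3)))*(-1/73567) = (-2 + 5*6)*(-1/73567) = (-2 + 30)*(-1/73567) = 28*(-1/73567) = -28/73567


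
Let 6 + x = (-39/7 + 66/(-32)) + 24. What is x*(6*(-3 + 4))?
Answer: 3483/56 ≈ 62.196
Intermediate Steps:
x = 1161/112 (x = -6 + ((-39/7 + 66/(-32)) + 24) = -6 + ((-39*⅐ + 66*(-1/32)) + 24) = -6 + ((-39/7 - 33/16) + 24) = -6 + (-855/112 + 24) = -6 + 1833/112 = 1161/112 ≈ 10.366)
x*(6*(-3 + 4)) = 1161*(6*(-3 + 4))/112 = 1161*(6*1)/112 = (1161/112)*6 = 3483/56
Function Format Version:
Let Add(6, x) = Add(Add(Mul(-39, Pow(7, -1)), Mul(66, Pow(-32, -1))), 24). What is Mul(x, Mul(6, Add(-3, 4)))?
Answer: Rational(3483, 56) ≈ 62.196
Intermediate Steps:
x = Rational(1161, 112) (x = Add(-6, Add(Add(Mul(-39, Pow(7, -1)), Mul(66, Pow(-32, -1))), 24)) = Add(-6, Add(Add(Mul(-39, Rational(1, 7)), Mul(66, Rational(-1, 32))), 24)) = Add(-6, Add(Add(Rational(-39, 7), Rational(-33, 16)), 24)) = Add(-6, Add(Rational(-855, 112), 24)) = Add(-6, Rational(1833, 112)) = Rational(1161, 112) ≈ 10.366)
Mul(x, Mul(6, Add(-3, 4))) = Mul(Rational(1161, 112), Mul(6, Add(-3, 4))) = Mul(Rational(1161, 112), Mul(6, 1)) = Mul(Rational(1161, 112), 6) = Rational(3483, 56)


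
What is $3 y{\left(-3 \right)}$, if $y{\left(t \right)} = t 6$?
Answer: $-54$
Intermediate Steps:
$y{\left(t \right)} = 6 t$
$3 y{\left(-3 \right)} = 3 \cdot 6 \left(-3\right) = 3 \left(-18\right) = -54$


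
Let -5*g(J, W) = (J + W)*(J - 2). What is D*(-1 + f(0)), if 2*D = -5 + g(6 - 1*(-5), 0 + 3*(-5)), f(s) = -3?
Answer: -22/5 ≈ -4.4000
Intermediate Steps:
g(J, W) = -(-2 + J)*(J + W)/5 (g(J, W) = -(J + W)*(J - 2)/5 = -(J + W)*(-2 + J)/5 = -(-2 + J)*(J + W)/5)
D = 11/10 (D = (-5 + (-(6 - 1*(-5))**2/5 + 2*(6 - 1*(-5))/5 + 2*(0 + 3*(-5))/5 - (6 - 1*(-5))*(0 + 3*(-5))/5))/2 = (-5 + (-(6 + 5)**2/5 + 2*(6 + 5)/5 + 2*(0 - 15)/5 - (6 + 5)*(0 - 15)/5))/2 = (-5 + (-1/5*11**2 + (2/5)*11 + (2/5)*(-15) - 1/5*11*(-15)))/2 = (-5 + (-1/5*121 + 22/5 - 6 + 33))/2 = (-5 + (-121/5 + 22/5 - 6 + 33))/2 = (-5 + 36/5)/2 = (1/2)*(11/5) = 11/10 ≈ 1.1000)
D*(-1 + f(0)) = 11*(-1 - 3)/10 = (11/10)*(-4) = -22/5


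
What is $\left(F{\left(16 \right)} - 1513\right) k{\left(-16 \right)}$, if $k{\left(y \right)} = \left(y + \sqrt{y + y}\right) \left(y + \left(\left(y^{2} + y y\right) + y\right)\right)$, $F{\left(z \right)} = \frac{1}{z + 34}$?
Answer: $\frac{58098432}{5} - \frac{14524608 i \sqrt{2}}{5} \approx 1.162 \cdot 10^{7} - 4.1082 \cdot 10^{6} i$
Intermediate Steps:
$F{\left(z \right)} = \frac{1}{34 + z}$
$k{\left(y \right)} = \left(y + \sqrt{2} \sqrt{y}\right) \left(2 y + 2 y^{2}\right)$ ($k{\left(y \right)} = \left(y + \sqrt{2 y}\right) \left(y + \left(\left(y^{2} + y^{2}\right) + y\right)\right) = \left(y + \sqrt{2} \sqrt{y}\right) \left(y + \left(2 y^{2} + y\right)\right) = \left(y + \sqrt{2} \sqrt{y}\right) \left(y + \left(y + 2 y^{2}\right)\right) = \left(y + \sqrt{2} \sqrt{y}\right) \left(2 y + 2 y^{2}\right)$)
$\left(F{\left(16 \right)} - 1513\right) k{\left(-16 \right)} = \left(\frac{1}{34 + 16} - 1513\right) \left(2 \left(-16\right)^{2} + 2 \left(-16\right)^{3} + 2 \sqrt{2} \left(-16\right)^{\frac{3}{2}} + 2 \sqrt{2} \left(-16\right)^{\frac{5}{2}}\right) = \left(\frac{1}{50} - 1513\right) \left(2 \cdot 256 + 2 \left(-4096\right) + 2 \sqrt{2} \left(- 64 i\right) + 2 \sqrt{2} \cdot 1024 i\right) = \left(\frac{1}{50} - 1513\right) \left(512 - 8192 - 128 i \sqrt{2} + 2048 i \sqrt{2}\right) = - \frac{75649 \left(-7680 + 1920 i \sqrt{2}\right)}{50} = \frac{58098432}{5} - \frac{14524608 i \sqrt{2}}{5}$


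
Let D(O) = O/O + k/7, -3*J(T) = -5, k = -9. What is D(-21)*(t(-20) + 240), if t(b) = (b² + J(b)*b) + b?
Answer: -3520/21 ≈ -167.62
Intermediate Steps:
J(T) = 5/3 (J(T) = -⅓*(-5) = 5/3)
t(b) = b² + 8*b/3 (t(b) = (b² + 5*b/3) + b = b² + 8*b/3)
D(O) = -2/7 (D(O) = O/O - 9/7 = 1 - 9*⅐ = 1 - 9/7 = -2/7)
D(-21)*(t(-20) + 240) = -2*((⅓)*(-20)*(8 + 3*(-20)) + 240)/7 = -2*((⅓)*(-20)*(8 - 60) + 240)/7 = -2*((⅓)*(-20)*(-52) + 240)/7 = -2*(1040/3 + 240)/7 = -2/7*1760/3 = -3520/21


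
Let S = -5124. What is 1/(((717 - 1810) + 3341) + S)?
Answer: -1/2876 ≈ -0.00034771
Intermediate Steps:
1/(((717 - 1810) + 3341) + S) = 1/(((717 - 1810) + 3341) - 5124) = 1/((-1093 + 3341) - 5124) = 1/(2248 - 5124) = 1/(-2876) = -1/2876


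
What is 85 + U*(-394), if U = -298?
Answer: 117497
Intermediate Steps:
85 + U*(-394) = 85 - 298*(-394) = 85 + 117412 = 117497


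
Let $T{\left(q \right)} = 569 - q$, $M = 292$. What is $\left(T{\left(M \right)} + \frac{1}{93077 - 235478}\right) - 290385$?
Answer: $- \frac{41311669309}{142401} \approx -2.9011 \cdot 10^{5}$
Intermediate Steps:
$\left(T{\left(M \right)} + \frac{1}{93077 - 235478}\right) - 290385 = \left(\left(569 - 292\right) + \frac{1}{93077 - 235478}\right) - 290385 = \left(\left(569 - 292\right) + \frac{1}{-142401}\right) - 290385 = \left(277 - \frac{1}{142401}\right) - 290385 = \frac{39445076}{142401} - 290385 = - \frac{41311669309}{142401}$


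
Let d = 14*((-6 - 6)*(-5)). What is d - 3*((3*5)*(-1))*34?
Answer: 2370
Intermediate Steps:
d = 840 (d = 14*(-12*(-5)) = 14*60 = 840)
d - 3*((3*5)*(-1))*34 = 840 - 3*((3*5)*(-1))*34 = 840 - 3*(15*(-1))*34 = 840 - 3*(-15)*34 = 840 - (-45)*34 = 840 - 1*(-1530) = 840 + 1530 = 2370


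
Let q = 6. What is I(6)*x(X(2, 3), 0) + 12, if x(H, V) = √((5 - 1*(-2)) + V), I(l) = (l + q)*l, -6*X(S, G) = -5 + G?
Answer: 12 + 72*√7 ≈ 202.49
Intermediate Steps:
X(S, G) = ⅚ - G/6 (X(S, G) = -(-5 + G)/6 = ⅚ - G/6)
I(l) = l*(6 + l) (I(l) = (l + 6)*l = (6 + l)*l = l*(6 + l))
x(H, V) = √(7 + V) (x(H, V) = √((5 + 2) + V) = √(7 + V))
I(6)*x(X(2, 3), 0) + 12 = (6*(6 + 6))*√(7 + 0) + 12 = (6*12)*√7 + 12 = 72*√7 + 12 = 12 + 72*√7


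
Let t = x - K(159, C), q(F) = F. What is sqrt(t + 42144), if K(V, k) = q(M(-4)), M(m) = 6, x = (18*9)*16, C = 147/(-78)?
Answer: 3*sqrt(4970) ≈ 211.49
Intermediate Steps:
C = -49/26 (C = 147*(-1/78) = -49/26 ≈ -1.8846)
x = 2592 (x = 162*16 = 2592)
K(V, k) = 6
t = 2586 (t = 2592 - 1*6 = 2592 - 6 = 2586)
sqrt(t + 42144) = sqrt(2586 + 42144) = sqrt(44730) = 3*sqrt(4970)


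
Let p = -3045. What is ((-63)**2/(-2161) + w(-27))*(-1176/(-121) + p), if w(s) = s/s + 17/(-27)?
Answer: 10473654919/2353329 ≈ 4450.6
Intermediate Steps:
w(s) = 10/27 (w(s) = 1 + 17*(-1/27) = 1 - 17/27 = 10/27)
((-63)**2/(-2161) + w(-27))*(-1176/(-121) + p) = ((-63)**2/(-2161) + 10/27)*(-1176/(-121) - 3045) = (3969*(-1/2161) + 10/27)*(-1176*(-1/121) - 3045) = (-3969/2161 + 10/27)*(1176/121 - 3045) = -85553/58347*(-367269/121) = 10473654919/2353329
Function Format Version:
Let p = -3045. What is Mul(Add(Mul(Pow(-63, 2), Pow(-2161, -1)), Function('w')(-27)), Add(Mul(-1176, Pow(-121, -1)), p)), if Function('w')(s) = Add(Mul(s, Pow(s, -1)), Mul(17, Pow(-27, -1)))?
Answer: Rational(10473654919, 2353329) ≈ 4450.6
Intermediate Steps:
Function('w')(s) = Rational(10, 27) (Function('w')(s) = Add(1, Mul(17, Rational(-1, 27))) = Add(1, Rational(-17, 27)) = Rational(10, 27))
Mul(Add(Mul(Pow(-63, 2), Pow(-2161, -1)), Function('w')(-27)), Add(Mul(-1176, Pow(-121, -1)), p)) = Mul(Add(Mul(Pow(-63, 2), Pow(-2161, -1)), Rational(10, 27)), Add(Mul(-1176, Pow(-121, -1)), -3045)) = Mul(Add(Mul(3969, Rational(-1, 2161)), Rational(10, 27)), Add(Mul(-1176, Rational(-1, 121)), -3045)) = Mul(Add(Rational(-3969, 2161), Rational(10, 27)), Add(Rational(1176, 121), -3045)) = Mul(Rational(-85553, 58347), Rational(-367269, 121)) = Rational(10473654919, 2353329)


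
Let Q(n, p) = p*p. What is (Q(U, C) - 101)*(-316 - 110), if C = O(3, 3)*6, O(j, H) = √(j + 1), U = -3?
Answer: -18318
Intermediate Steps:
O(j, H) = √(1 + j)
C = 12 (C = √(1 + 3)*6 = √4*6 = 2*6 = 12)
Q(n, p) = p²
(Q(U, C) - 101)*(-316 - 110) = (12² - 101)*(-316 - 110) = (144 - 101)*(-426) = 43*(-426) = -18318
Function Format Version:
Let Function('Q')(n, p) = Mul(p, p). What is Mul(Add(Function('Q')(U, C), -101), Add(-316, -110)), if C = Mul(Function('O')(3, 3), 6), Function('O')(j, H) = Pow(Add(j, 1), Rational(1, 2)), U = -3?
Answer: -18318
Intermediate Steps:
Function('O')(j, H) = Pow(Add(1, j), Rational(1, 2))
C = 12 (C = Mul(Pow(Add(1, 3), Rational(1, 2)), 6) = Mul(Pow(4, Rational(1, 2)), 6) = Mul(2, 6) = 12)
Function('Q')(n, p) = Pow(p, 2)
Mul(Add(Function('Q')(U, C), -101), Add(-316, -110)) = Mul(Add(Pow(12, 2), -101), Add(-316, -110)) = Mul(Add(144, -101), -426) = Mul(43, -426) = -18318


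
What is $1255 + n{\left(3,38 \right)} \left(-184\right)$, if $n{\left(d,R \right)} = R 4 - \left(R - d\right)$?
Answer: $-20273$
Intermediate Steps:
$n{\left(d,R \right)} = d + 3 R$ ($n{\left(d,R \right)} = 4 R - \left(R - d\right) = d + 3 R$)
$1255 + n{\left(3,38 \right)} \left(-184\right) = 1255 + \left(3 + 3 \cdot 38\right) \left(-184\right) = 1255 + \left(3 + 114\right) \left(-184\right) = 1255 + 117 \left(-184\right) = 1255 - 21528 = -20273$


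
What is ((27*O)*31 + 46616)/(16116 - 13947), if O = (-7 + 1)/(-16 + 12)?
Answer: 95743/4338 ≈ 22.071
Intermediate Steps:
O = 3/2 (O = -6/(-4) = -6*(-1/4) = 3/2 ≈ 1.5000)
((27*O)*31 + 46616)/(16116 - 13947) = ((27*(3/2))*31 + 46616)/(16116 - 13947) = ((81/2)*31 + 46616)/2169 = (2511/2 + 46616)*(1/2169) = (95743/2)*(1/2169) = 95743/4338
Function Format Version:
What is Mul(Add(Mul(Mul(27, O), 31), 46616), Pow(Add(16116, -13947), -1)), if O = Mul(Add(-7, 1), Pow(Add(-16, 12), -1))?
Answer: Rational(95743, 4338) ≈ 22.071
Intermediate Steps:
O = Rational(3, 2) (O = Mul(-6, Pow(-4, -1)) = Mul(-6, Rational(-1, 4)) = Rational(3, 2) ≈ 1.5000)
Mul(Add(Mul(Mul(27, O), 31), 46616), Pow(Add(16116, -13947), -1)) = Mul(Add(Mul(Mul(27, Rational(3, 2)), 31), 46616), Pow(Add(16116, -13947), -1)) = Mul(Add(Mul(Rational(81, 2), 31), 46616), Pow(2169, -1)) = Mul(Add(Rational(2511, 2), 46616), Rational(1, 2169)) = Mul(Rational(95743, 2), Rational(1, 2169)) = Rational(95743, 4338)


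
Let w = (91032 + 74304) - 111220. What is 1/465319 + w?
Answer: 25181203005/465319 ≈ 54116.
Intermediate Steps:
w = 54116 (w = 165336 - 111220 = 54116)
1/465319 + w = 1/465319 + 54116 = 25181203005/465319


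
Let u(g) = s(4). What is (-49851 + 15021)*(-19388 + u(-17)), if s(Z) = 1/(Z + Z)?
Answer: 2701118745/4 ≈ 6.7528e+8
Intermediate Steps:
s(Z) = 1/(2*Z)
u(g) = 1/8 (u(g) = (1/2)/4 = (1/2)*(1/4) = 1/8)
(-49851 + 15021)*(-19388 + u(-17)) = (-49851 + 15021)*(-19388 + 1/8) = -34830*(-155103/8) = 2701118745/4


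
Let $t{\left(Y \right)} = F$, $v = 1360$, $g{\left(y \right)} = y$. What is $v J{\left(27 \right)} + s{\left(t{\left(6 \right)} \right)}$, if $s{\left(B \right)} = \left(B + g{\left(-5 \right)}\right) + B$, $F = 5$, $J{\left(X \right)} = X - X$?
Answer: $5$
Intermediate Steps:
$J{\left(X \right)} = 0$
$t{\left(Y \right)} = 5$
$s{\left(B \right)} = -5 + 2 B$ ($s{\left(B \right)} = \left(B - 5\right) + B = \left(-5 + B\right) + B = -5 + 2 B$)
$v J{\left(27 \right)} + s{\left(t{\left(6 \right)} \right)} = 1360 \cdot 0 + \left(-5 + 2 \cdot 5\right) = 0 + \left(-5 + 10\right) = 0 + 5 = 5$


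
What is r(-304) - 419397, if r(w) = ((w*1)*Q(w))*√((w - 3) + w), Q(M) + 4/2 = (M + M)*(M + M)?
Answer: -419397 - 112377248*I*√611 ≈ -4.194e+5 - 2.7778e+9*I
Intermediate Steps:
Q(M) = -2 + 4*M² (Q(M) = -2 + (M + M)*(M + M) = -2 + (2*M)*(2*M) = -2 + 4*M²)
r(w) = w*√(-3 + 2*w)*(-2 + 4*w²) (r(w) = ((w*1)*(-2 + 4*w²))*√((w - 3) + w) = (w*(-2 + 4*w²))*√((-3 + w) + w) = (w*(-2 + 4*w²))*√(-3 + 2*w) = w*√(-3 + 2*w)*(-2 + 4*w²))
r(-304) - 419397 = 2*(-304)*√(-3 + 2*(-304))*(-1 + 2*(-304)²) - 419397 = 2*(-304)*√(-3 - 608)*(-1 + 2*92416) - 419397 = 2*(-304)*√(-611)*(-1 + 184832) - 419397 = 2*(-304)*(I*√611)*184831 - 419397 = -112377248*I*√611 - 419397 = -419397 - 112377248*I*√611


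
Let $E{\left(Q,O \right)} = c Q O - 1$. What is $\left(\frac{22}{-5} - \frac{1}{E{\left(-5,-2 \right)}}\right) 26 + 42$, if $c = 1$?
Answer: $- \frac{3388}{45} \approx -75.289$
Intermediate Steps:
$E{\left(Q,O \right)} = -1 + O Q$ ($E{\left(Q,O \right)} = 1 Q O - 1 = Q O - 1 = O Q - 1 = -1 + O Q$)
$\left(\frac{22}{-5} - \frac{1}{E{\left(-5,-2 \right)}}\right) 26 + 42 = \left(\frac{22}{-5} - \frac{1}{-1 - -10}\right) 26 + 42 = \left(22 \left(- \frac{1}{5}\right) - \frac{1}{-1 + 10}\right) 26 + 42 = \left(- \frac{22}{5} - \frac{1}{9}\right) 26 + 42 = \left(- \frac{203}{45}\right) 26 + 42 = - \frac{5278}{45} + 42 = - \frac{3388}{45}$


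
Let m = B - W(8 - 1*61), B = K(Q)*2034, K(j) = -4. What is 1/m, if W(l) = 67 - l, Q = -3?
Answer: -1/8256 ≈ -0.00012112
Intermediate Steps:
B = -8136 (B = -4*2034 = -8136)
m = -8256 (m = -8136 - (67 - (8 - 1*61)) = -8136 - (67 - (8 - 61)) = -8136 - (67 - 1*(-53)) = -8136 - (67 + 53) = -8136 - 1*120 = -8136 - 120 = -8256)
1/m = 1/(-8256) = -1/8256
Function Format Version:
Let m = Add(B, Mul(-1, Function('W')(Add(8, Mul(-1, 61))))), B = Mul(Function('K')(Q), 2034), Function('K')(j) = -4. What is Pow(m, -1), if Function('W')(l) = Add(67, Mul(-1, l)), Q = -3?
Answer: Rational(-1, 8256) ≈ -0.00012112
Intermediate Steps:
B = -8136 (B = Mul(-4, 2034) = -8136)
m = -8256 (m = Add(-8136, Mul(-1, Add(67, Mul(-1, Add(8, Mul(-1, 61)))))) = Add(-8136, Mul(-1, Add(67, Mul(-1, Add(8, -61))))) = Add(-8136, Mul(-1, Add(67, Mul(-1, -53)))) = Add(-8136, Mul(-1, Add(67, 53))) = Add(-8136, Mul(-1, 120)) = Add(-8136, -120) = -8256)
Pow(m, -1) = Pow(-8256, -1) = Rational(-1, 8256)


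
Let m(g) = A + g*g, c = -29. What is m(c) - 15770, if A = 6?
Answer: -14923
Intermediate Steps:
m(g) = 6 + g**2 (m(g) = 6 + g*g = 6 + g**2)
m(c) - 15770 = (6 + (-29)**2) - 15770 = (6 + 841) - 15770 = 847 - 15770 = -14923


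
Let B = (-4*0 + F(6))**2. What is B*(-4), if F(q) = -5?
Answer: -100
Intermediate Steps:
B = 25 (B = (-4*0 - 5)**2 = (0 - 5)**2 = (-5)**2 = 25)
B*(-4) = 25*(-4) = -100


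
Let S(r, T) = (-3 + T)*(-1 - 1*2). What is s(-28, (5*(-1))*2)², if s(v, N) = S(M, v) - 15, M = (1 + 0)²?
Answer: 6084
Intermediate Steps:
M = 1 (M = 1² = 1)
S(r, T) = 9 - 3*T (S(r, T) = (-3 + T)*(-1 - 2) = (-3 + T)*(-3) = 9 - 3*T)
s(v, N) = -6 - 3*v (s(v, N) = (9 - 3*v) - 15 = -6 - 3*v)
s(-28, (5*(-1))*2)² = (-6 - 3*(-28))² = (-6 + 84)² = 78² = 6084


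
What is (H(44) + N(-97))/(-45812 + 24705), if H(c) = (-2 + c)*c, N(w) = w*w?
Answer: -11257/21107 ≈ -0.53333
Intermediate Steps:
N(w) = w²
H(c) = c*(-2 + c)
(H(44) + N(-97))/(-45812 + 24705) = (44*(-2 + 44) + (-97)²)/(-45812 + 24705) = (44*42 + 9409)/(-21107) = (1848 + 9409)*(-1/21107) = 11257*(-1/21107) = -11257/21107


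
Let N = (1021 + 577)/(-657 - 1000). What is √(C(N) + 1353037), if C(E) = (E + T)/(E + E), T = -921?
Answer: √3456341323653/1598 ≈ 1163.4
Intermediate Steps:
N = -1598/1657 (N = 1598/(-1657) = 1598*(-1/1657) = -1598/1657 ≈ -0.96439)
C(E) = (-921 + E)/(2*E) (C(E) = (E - 921)/(E + E) = (-921 + E)/((2*E)) = (-921 + E)*(1/(2*E)) = (-921 + E)/(2*E))
√(C(N) + 1353037) = √((-921 - 1598/1657)/(2*(-1598/1657)) + 1353037) = √((½)*(-1657/1598)*(-1527695/1657) + 1353037) = √(1527695/3196 + 1353037) = √(4325833947/3196) = √3456341323653/1598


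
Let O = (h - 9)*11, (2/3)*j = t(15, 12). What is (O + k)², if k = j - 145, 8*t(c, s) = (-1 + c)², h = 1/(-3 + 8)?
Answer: 16818201/400 ≈ 42046.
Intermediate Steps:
h = ⅕ (h = 1/5 = ⅕ ≈ 0.20000)
t(c, s) = (-1 + c)²/8
j = 147/4 (j = 3*((-1 + 15)²/8)/2 = 3*((⅛)*14²)/2 = 3*((⅛)*196)/2 = (3/2)*(49/2) = 147/4 ≈ 36.750)
O = -484/5 (O = (⅕ - 9)*11 = -44/5*11 = -484/5 ≈ -96.800)
k = -433/4 (k = 147/4 - 145 = -433/4 ≈ -108.25)
(O + k)² = (-484/5 - 433/4)² = (-4101/20)² = 16818201/400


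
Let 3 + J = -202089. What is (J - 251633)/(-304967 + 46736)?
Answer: 453725/258231 ≈ 1.7571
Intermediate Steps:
J = -202092 (J = -3 - 202089 = -202092)
(J - 251633)/(-304967 + 46736) = (-202092 - 251633)/(-304967 + 46736) = -453725/(-258231) = -453725*(-1/258231) = 453725/258231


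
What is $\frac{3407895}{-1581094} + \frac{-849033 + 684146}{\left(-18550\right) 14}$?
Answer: $- \frac{312164242561}{205305055900} \approx -1.5205$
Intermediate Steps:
$\frac{3407895}{-1581094} + \frac{-849033 + 684146}{\left(-18550\right) 14} = 3407895 \left(- \frac{1}{1581094}\right) - \frac{164887}{-259700} = - \frac{3407895}{1581094} - - \frac{164887}{259700} = - \frac{3407895}{1581094} + \frac{164887}{259700} = - \frac{312164242561}{205305055900}$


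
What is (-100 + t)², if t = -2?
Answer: 10404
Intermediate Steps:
(-100 + t)² = (-100 - 2)² = (-102)² = 10404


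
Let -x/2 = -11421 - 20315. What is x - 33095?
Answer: 30377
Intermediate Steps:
x = 63472 (x = -2*(-11421 - 20315) = -2*(-31736) = 63472)
x - 33095 = 63472 - 33095 = 30377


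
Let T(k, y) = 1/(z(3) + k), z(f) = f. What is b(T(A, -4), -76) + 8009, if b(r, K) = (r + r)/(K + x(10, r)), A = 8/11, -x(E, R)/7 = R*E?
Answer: 15561476/1943 ≈ 8009.0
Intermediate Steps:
x(E, R) = -7*E*R (x(E, R) = -7*R*E = -7*E*R)
A = 8/11 (A = 8*(1/11) = 8/11 ≈ 0.72727)
T(k, y) = 1/(3 + k)
b(r, K) = 2*r/(K - 70*r) (b(r, K) = (r + r)/(K - 7*10*r) = (2*r)/(K - 70*r) = 2*r/(K - 70*r))
b(T(A, -4), -76) + 8009 = 2/((3 + 8/11)*(-76 - 70/(3 + 8/11))) + 8009 = 2/((41/11)*(-76 - 70/41/11)) + 8009 = 2*(11/41)/(-76 - 70*11/41) + 8009 = 2*(11/41)/(-76 - 770/41) + 8009 = 2*(11/41)/(-3886/41) + 8009 = 2*(11/41)*(-41/3886) + 8009 = -11/1943 + 8009 = 15561476/1943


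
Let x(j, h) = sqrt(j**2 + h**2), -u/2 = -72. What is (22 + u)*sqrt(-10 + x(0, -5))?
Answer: 166*I*sqrt(5) ≈ 371.19*I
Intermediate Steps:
u = 144 (u = -2*(-72) = 144)
x(j, h) = sqrt(h**2 + j**2)
(22 + u)*sqrt(-10 + x(0, -5)) = (22 + 144)*sqrt(-10 + sqrt((-5)**2 + 0**2)) = 166*sqrt(-10 + sqrt(25 + 0)) = 166*sqrt(-10 + sqrt(25)) = 166*sqrt(-10 + 5) = 166*sqrt(-5) = 166*(I*sqrt(5)) = 166*I*sqrt(5)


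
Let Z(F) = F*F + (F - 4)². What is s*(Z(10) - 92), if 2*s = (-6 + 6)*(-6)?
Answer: 0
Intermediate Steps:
Z(F) = F² + (-4 + F)²
s = 0 (s = ((-6 + 6)*(-6))/2 = (0*(-6))/2 = (½)*0 = 0)
s*(Z(10) - 92) = 0*((10² + (-4 + 10)²) - 92) = 0*((100 + 6²) - 92) = 0*((100 + 36) - 92) = 0*(136 - 92) = 0*44 = 0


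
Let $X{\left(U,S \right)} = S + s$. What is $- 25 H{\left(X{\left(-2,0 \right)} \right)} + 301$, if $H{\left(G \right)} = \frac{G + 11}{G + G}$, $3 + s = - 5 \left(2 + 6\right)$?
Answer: $\frac{12543}{43} \approx 291.7$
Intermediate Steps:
$s = -43$ ($s = -3 - 5 \left(2 + 6\right) = -3 - 40 = -43$)
$X{\left(U,S \right)} = -43 + S$ ($X{\left(U,S \right)} = S - 43 = -43 + S$)
$H{\left(G \right)} = \frac{11 + G}{2 G}$
$- 25 H{\left(X{\left(-2,0 \right)} \right)} + 301 = - 25 \frac{11 + \left(-43 + 0\right)}{2 \left(-43 + 0\right)} + 301 = - 25 \frac{11 - 43}{2 \left(-43\right)} + 301 = - 25 \cdot \frac{1}{2} \left(- \frac{1}{43}\right) \left(-32\right) + 301 = \left(-25\right) \frac{16}{43} + 301 = - \frac{400}{43} + 301 = \frac{12543}{43}$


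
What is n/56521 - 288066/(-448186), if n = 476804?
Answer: 114989327965/12665960453 ≈ 9.0786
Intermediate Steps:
n/56521 - 288066/(-448186) = 476804/56521 - 288066/(-448186) = 476804*(1/56521) - 288066*(-1/448186) = 476804/56521 + 144033/224093 = 114989327965/12665960453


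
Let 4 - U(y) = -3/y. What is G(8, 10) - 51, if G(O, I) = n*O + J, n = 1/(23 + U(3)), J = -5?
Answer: -390/7 ≈ -55.714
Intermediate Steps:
U(y) = 4 + 3/y (U(y) = 4 - (-3)/y = 4 + 3/y)
n = 1/28 (n = 1/(23 + (4 + 3/3)) = 1/(23 + (4 + 3*(⅓))) = 1/(23 + (4 + 1)) = 1/(23 + 5) = 1/28 ≈ 0.035714)
G(O, I) = -5 + O/28 (G(O, I) = O/28 - 5 = -5 + O/28)
G(8, 10) - 51 = (-5 + (1/28)*8) - 51 = (-5 + 2/7) - 51 = -33/7 - 51 = -390/7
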